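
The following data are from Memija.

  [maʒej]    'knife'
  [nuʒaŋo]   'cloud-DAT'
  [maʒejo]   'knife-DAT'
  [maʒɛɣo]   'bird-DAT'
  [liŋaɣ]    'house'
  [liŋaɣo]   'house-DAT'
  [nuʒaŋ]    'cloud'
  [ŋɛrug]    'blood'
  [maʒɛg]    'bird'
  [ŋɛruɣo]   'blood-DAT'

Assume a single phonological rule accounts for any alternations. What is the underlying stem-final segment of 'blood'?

/g/

In [ŋɛrug] and [ŋɛruɣo] the final segment of 'blood' alternates: [g] ~ [ɣ].
Compare 'house', with invariant [ɣ] in [liŋaɣ] and [liŋaɣo]: an analysis with underlying /ɣ/ and a rule producing [g] in isolation would wrongly predict alternation here too.
So /g/ is underlying, and a rule of intervocalic spirantization — voiced stops become fricatives between vowels — gives [ɣ].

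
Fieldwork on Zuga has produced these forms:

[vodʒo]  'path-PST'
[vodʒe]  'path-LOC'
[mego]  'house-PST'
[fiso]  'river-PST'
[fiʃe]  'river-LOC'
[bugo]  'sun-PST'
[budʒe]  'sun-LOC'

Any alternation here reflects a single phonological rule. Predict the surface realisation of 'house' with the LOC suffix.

The root 'sun' surfaces as [bugo] and [budʒe], with a stem-final [g] ~ [dʒ] alternation.
If /dʒ/ were underlying and a rule turned it into [g] before the PST suffix, 'path' would also alternate; but it has [dʒ] in both [vodʒo] and [vodʒe].
So /g/ is underlying, and a rule of palatalization before a front vowel — /g/ and /s/ become palato-alveolar [dʒ] and [ʃ] before a front vowel — gives [dʒ].
From [mego] the stem 'house' is /meg/; before a front vowel this yields [medʒe].

[medʒe]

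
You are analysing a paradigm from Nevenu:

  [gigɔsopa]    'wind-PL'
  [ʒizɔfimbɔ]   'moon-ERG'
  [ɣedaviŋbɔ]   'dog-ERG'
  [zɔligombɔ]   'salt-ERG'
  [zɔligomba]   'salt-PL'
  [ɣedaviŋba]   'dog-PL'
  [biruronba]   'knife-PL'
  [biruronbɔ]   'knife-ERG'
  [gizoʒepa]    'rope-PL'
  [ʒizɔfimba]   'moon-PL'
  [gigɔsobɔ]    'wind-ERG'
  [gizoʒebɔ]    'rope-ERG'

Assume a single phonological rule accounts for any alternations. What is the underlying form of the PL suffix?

The PL morpheme has two allomorphs, [-ba] and [-pa].
The ERG suffix, which begins with [b], is invariant after every stem; so [b] is not altered by any rule here.
So the underlying form is /-pa/, and voiceless stops become voiced after a nasal.

/-pa/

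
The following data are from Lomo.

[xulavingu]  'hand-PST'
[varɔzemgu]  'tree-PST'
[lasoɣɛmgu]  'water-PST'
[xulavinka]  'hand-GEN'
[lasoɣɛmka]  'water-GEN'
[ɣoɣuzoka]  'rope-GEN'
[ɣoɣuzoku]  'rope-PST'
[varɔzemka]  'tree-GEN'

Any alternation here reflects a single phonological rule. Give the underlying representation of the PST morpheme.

/-gu/

The PST morpheme has two allomorphs, [-gu] and [-ku].
By contrast the GEN suffix keeps its initial [k] throughout — that segment must be underlying.
The PST suffix is therefore /-gu/ underlyingly, with post-vocalic devoicing: voiced stops become voiceless after a vowel.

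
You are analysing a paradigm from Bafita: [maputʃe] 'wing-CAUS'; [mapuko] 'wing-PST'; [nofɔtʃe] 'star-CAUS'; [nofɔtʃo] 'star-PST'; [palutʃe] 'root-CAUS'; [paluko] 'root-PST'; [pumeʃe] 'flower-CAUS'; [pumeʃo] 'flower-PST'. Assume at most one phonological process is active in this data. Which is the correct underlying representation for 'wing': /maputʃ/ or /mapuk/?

The stem for 'wing' ends in [tʃ] in [maputʃe] but [k] in [mapuko].
Compare 'star', with invariant [tʃ] in [nofɔtʃe] and [nofɔtʃo]: an analysis with underlying /tʃ/ and a rule producing [k] before the PST suffix would wrongly predict alternation here too.
The underlying segment must be /k/; /k/ becomes palato-alveolar [tʃ] before a front vowel, yielding [tʃ] there.

/mapuk/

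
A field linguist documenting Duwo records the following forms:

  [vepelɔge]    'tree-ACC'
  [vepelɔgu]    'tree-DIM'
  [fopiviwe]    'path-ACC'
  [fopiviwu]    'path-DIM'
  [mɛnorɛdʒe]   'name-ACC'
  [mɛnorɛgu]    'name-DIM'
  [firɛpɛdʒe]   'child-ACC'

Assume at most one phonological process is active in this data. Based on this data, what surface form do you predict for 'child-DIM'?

[firɛpɛgu]

The root 'name' surfaces as [mɛnorɛdʒe] and [mɛnorɛgu], with a stem-final [dʒ] ~ [g] alternation.
But 'tree' keeps [g] in both environments ([vepelɔge], [vepelɔgu]), so there is no rule changing /g/ to [dʒ] before the ACC suffix.
Therefore /dʒ/ is basic and [g] is derived by depalatalization (palato-alveolar /dʒ/ becomes [g] when no front vowel follows).
From [firɛpɛdʒe] the stem 'child' is /firɛpɛdʒ/; when no front vowel follows this yields [firɛpɛgu].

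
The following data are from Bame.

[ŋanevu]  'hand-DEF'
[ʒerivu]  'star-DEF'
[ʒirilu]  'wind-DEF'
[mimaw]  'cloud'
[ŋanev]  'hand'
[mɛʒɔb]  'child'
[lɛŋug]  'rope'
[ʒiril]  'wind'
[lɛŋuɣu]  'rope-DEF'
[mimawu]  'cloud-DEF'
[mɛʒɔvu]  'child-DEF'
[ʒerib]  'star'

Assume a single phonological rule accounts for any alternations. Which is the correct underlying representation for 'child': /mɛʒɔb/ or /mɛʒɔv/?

/mɛʒɔb/

In [mɛʒɔvu] and [mɛʒɔb] the final segment of 'child' alternates: [v] ~ [b].
If /v/ were underlying and a rule turned it into [b] in isolation, 'hand' would also alternate; but it has [v] in both [ŋanevu] and [ŋanev].
Therefore /b/ is basic and [v] is derived by intervocalic spirantization (voiced stops become fricatives between vowels).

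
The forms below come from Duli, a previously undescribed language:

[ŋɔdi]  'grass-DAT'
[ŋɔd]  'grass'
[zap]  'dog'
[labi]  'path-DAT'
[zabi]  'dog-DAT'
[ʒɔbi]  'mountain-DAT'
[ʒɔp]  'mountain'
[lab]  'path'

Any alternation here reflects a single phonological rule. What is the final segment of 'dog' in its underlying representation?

The root 'dog' surfaces as [zap] and [zabi], with a stem-final [p] ~ [b] alternation.
If /b/ were underlying and a rule turned it into [p] in isolation, 'path' would also alternate; but it has [b] in both [lab] and [labi].
The underlying segment must be /p/; voiceless stops become voiced between vowels, yielding [b] there.

/p/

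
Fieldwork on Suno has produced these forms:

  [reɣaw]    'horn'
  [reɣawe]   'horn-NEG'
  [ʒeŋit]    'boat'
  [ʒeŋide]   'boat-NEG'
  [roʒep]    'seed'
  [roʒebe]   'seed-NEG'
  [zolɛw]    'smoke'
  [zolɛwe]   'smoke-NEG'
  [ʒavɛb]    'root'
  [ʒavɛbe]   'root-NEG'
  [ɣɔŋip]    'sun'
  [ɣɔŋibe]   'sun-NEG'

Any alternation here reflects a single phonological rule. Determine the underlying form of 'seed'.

'seed' shows [p] ~ [b] at the end of the stem ([roʒep] vs [roʒebe]).
If /b/ were underlying and a rule turned it into [p] in isolation, 'root' would also alternate; but it has [b] in both [ʒavɛb] and [ʒavɛbe].
So /p/ is underlying, and a rule of intervocalic voicing — voiceless stops become voiced between vowels — gives [b].
So 'seed' = /roʒep/.

/roʒep/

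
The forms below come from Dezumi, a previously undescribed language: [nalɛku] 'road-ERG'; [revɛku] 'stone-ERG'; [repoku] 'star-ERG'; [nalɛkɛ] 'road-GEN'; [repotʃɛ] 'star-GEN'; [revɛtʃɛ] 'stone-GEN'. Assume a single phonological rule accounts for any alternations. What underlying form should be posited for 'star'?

'star' shows [tʃ] ~ [k] at the end of the stem ([repotʃɛ] vs [repoku]).
Compare 'road', with invariant [k] in [nalɛkɛ] and [nalɛku]: an analysis with underlying /k/ and a rule producing [tʃ] before the GEN suffix would wrongly predict alternation here too.
The alternation reflects depalatalization: palato-alveolar /tʃ/ becomes [k] when no front vowel follows. /tʃ/ is underlying.
Hence 'star' is /repotʃ/ underlyingly.

/repotʃ/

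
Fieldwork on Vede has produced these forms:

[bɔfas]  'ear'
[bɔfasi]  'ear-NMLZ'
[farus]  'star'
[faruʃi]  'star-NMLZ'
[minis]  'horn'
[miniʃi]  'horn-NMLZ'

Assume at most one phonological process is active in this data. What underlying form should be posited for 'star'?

/faruʃ/

In [farus] and [faruʃi] the final segment of 'star' alternates: [s] ~ [ʃ].
But 'ear' keeps [s] in both environments ([bɔfas], [bɔfasi]), so there is no rule changing /s/ to [ʃ] before the NMLZ suffix.
Therefore /ʃ/ is basic and [s] is derived by depalatalization (palato-alveolar /ʃ/ becomes [s] when no front vowel follows).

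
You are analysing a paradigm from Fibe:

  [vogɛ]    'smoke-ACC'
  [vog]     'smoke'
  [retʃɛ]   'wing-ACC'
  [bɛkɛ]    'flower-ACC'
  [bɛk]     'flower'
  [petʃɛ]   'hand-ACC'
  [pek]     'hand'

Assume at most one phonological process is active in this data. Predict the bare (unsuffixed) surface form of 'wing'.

'hand' shows [tʃ] ~ [k] at the end of the stem ([petʃɛ] vs [pek]).
Compare 'flower', with invariant [k] in [bɛkɛ] and [bɛk]: an analysis with underlying /k/ and a rule producing [tʃ] before the ACC suffix would wrongly predict alternation here too.
The alternation reflects depalatalization: palato-alveolar /tʃ/ becomes [k] when no front vowel follows. /tʃ/ is underlying.
From [retʃɛ] the stem 'wing' is /retʃ/; when no front vowel follows this yields [rek].

[rek]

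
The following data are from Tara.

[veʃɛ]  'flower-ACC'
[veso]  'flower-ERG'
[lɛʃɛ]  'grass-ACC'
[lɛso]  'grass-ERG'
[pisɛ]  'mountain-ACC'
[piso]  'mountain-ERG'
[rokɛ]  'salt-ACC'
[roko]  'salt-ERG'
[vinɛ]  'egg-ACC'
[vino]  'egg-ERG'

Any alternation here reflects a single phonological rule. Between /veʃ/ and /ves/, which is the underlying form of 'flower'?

The stem for 'flower' ends in [ʃ] in [veʃɛ] but [s] in [veso].
The stem 'mountain' ([pisɛ], [piso]) shows [s] unchanged in both environments, so [s] cannot be basic with [ʃ] derived before the ACC suffix.
The underlying segment must be /ʃ/; palato-alveolar /ʃ/ becomes [s] when no front vowel follows, yielding [s] there.

/veʃ/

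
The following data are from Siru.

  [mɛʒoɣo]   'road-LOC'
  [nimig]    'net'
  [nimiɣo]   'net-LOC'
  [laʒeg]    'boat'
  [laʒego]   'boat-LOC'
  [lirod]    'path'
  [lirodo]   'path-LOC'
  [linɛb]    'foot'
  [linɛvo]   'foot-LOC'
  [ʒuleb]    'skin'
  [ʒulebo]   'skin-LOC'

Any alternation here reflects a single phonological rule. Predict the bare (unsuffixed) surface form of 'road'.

In [nimig] and [nimiɣo] the final segment of 'net' alternates: [g] ~ [ɣ].
But 'boat' keeps [g] in both environments ([laʒeg], [laʒego]), so there is no rule changing /g/ to [ɣ] before the LOC suffix.
So /ɣ/ is underlying, and a rule of word-final hardening — voiced fricatives become stops word-finally — gives [g].
The one attested form of 'road', [mɛʒoɣo], shows underlying /mɛʒoɣ/. Applying the same rule word-finally gives [mɛʒog].

[mɛʒog]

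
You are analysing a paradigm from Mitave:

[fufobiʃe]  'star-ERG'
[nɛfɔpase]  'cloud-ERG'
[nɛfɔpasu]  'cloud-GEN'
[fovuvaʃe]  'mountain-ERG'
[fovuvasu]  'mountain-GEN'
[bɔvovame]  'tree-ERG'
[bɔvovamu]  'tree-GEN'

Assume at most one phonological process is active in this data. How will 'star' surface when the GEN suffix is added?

[fufobisu]

The stem for 'mountain' ends in [ʃ] in [fovuvaʃe] but [s] in [fovuvasu].
If /s/ were underlying and a rule turned it into [ʃ] before the ERG suffix, 'cloud' would also alternate; but it has [s] in both [nɛfɔpase] and [nɛfɔpasu].
The underlying segment must be /ʃ/; palato-alveolar /ʃ/ becomes [s] when no front vowel follows, yielding [s] there.
From [fufobiʃe] the stem 'star' is /fufobiʃ/; when no front vowel follows this yields [fufobisu].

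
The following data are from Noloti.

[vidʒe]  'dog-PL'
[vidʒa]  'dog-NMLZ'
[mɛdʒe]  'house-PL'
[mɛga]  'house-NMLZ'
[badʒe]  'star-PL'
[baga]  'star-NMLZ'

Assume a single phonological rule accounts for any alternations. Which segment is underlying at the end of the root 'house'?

/g/

The root 'house' surfaces as [mɛdʒe] and [mɛga], with a stem-final [dʒ] ~ [g] alternation.
If /dʒ/ were underlying and a rule turned it into [g] before the NMLZ suffix, 'dog' would also alternate; but it has [dʒ] in both [vidʒe] and [vidʒa].
The underlying segment must be /g/; /g/ becomes palato-alveolar [dʒ] before a front vowel, yielding [dʒ] there.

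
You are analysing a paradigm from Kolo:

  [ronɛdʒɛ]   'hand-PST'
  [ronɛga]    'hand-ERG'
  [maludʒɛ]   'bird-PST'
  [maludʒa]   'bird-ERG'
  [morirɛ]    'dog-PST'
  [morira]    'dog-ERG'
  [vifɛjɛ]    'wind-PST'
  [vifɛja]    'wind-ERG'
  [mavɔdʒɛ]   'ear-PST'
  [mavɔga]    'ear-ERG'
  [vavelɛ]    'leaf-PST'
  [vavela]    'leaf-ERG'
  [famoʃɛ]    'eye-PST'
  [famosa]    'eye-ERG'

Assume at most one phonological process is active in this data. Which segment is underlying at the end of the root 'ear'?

The stem for 'ear' ends in [dʒ] in [mavɔdʒɛ] but [g] in [mavɔga].
The stem 'bird' ([maludʒɛ], [maludʒa]) shows [dʒ] unchanged in both environments, so [dʒ] cannot be basic with [g] derived before the ERG suffix.
The alternation reflects palatalization before a front vowel: /g/ and /s/ become palato-alveolar [dʒ] and [ʃ] before a front vowel. /g/ is underlying.

/g/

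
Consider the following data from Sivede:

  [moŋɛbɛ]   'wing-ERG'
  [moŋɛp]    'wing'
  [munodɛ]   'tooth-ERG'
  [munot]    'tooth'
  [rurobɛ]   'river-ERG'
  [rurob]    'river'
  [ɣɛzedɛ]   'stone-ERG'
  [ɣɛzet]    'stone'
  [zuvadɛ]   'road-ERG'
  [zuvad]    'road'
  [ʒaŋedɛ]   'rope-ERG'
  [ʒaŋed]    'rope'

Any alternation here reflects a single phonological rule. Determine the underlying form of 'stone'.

/ɣɛzet/

'stone' shows [d] ~ [t] at the end of the stem ([ɣɛzedɛ] vs [ɣɛzet]).
Compare 'road', with invariant [d] in [zuvadɛ] and [zuvad]: an analysis with underlying /d/ and a rule producing [t] in isolation would wrongly predict alternation here too.
So /t/ is underlying, and a rule of intervocalic voicing — voiceless stops become voiced between vowels — gives [d].
The underlying form of 'stone' is therefore /ɣɛzet/.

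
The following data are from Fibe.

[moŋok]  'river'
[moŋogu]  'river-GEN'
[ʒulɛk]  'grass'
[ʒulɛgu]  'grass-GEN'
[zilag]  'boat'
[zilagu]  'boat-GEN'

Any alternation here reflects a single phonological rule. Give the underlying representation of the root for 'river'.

In [moŋok] and [moŋogu] the final segment of 'river' alternates: [k] ~ [g].
Compare 'boat', with invariant [g] in [zilag] and [zilagu]: an analysis with underlying /g/ and a rule producing [k] in isolation would wrongly predict alternation here too.
Therefore /k/ is basic and [g] is derived by intervocalic voicing (voiceless stops become voiced between vowels).
The underlying form of 'river' is therefore /moŋok/.

/moŋok/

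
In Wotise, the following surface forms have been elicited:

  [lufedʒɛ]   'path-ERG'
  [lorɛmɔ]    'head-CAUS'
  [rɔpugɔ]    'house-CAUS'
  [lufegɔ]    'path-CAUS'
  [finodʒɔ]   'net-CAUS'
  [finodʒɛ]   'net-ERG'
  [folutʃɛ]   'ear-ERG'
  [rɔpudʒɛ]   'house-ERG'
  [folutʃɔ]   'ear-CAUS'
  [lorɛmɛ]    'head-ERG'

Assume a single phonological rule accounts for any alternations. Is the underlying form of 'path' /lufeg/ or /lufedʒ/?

/lufeg/

The root 'path' surfaces as [lufedʒɛ] and [lufegɔ], with a stem-final [dʒ] ~ [g] alternation.
If /dʒ/ were underlying and a rule turned it into [g] before the CAUS suffix, 'net' would also alternate; but it has [dʒ] in both [finodʒɛ] and [finodʒɔ].
The alternation reflects palatalization before a front vowel: /g/ becomes palato-alveolar [dʒ] before a front vowel. /g/ is underlying.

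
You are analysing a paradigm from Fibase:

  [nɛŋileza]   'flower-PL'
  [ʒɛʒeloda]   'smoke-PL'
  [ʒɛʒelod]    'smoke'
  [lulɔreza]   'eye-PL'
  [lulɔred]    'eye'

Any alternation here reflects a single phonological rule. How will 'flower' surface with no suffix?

[nɛŋiled]

The root 'eye' surfaces as [lulɔreza] and [lulɔred], with a stem-final [z] ~ [d] alternation.
The stem 'smoke' ([ʒɛʒeloda], [ʒɛʒelod]) shows [d] unchanged in both environments, so [d] cannot be basic with [z] derived before the PL suffix.
The alternation reflects word-final hardening: voiced fricatives become stops word-finally. /z/ is underlying.
From [nɛŋileza] the stem 'flower' is /nɛŋilez/; word-finally this yields [nɛŋiled].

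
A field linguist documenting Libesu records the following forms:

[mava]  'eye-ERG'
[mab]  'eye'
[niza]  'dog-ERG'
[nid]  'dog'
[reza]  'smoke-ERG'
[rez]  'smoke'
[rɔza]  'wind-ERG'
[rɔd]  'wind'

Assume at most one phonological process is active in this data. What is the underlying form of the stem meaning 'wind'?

/rɔd/

'wind' shows [z] ~ [d] at the end of the stem ([rɔza] vs [rɔd]).
If /z/ were underlying and a rule turned it into [d] in isolation, 'smoke' would also alternate; but it has [z] in both [reza] and [rez].
Therefore /d/ is basic and [z] is derived by intervocalic spirantization (voiced stops become fricatives between vowels).
Hence 'wind' is /rɔd/ underlyingly.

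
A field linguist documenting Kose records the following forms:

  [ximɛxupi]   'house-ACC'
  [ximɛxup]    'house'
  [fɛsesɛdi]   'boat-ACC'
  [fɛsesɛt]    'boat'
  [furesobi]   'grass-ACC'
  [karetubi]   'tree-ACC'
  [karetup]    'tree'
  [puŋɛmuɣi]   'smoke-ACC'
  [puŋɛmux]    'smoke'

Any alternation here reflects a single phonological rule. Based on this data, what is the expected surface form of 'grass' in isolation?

The stem for 'tree' ends in [b] in [karetubi] but [p] in [karetup].
Compare 'house', with invariant [p] in [ximɛxupi] and [ximɛxup]: an analysis with underlying /p/ and a rule producing [b] before the ACC suffix would wrongly predict alternation here too.
Therefore /b/ is basic and [p] is derived by word-final obstruent devoicing (voiced obstruents become voiceless word-finally).
The one attested form of 'grass', [furesobi], shows underlying /furesob/. Applying the same rule word-finally gives [furesop].

[furesop]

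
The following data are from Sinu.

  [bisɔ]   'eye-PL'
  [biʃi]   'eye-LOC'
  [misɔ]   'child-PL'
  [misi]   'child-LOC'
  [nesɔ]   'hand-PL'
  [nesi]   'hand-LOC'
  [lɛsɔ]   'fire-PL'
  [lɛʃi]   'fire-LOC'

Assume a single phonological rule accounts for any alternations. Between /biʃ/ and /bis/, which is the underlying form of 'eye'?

/biʃ/

The root 'eye' surfaces as [bisɔ] and [biʃi], with a stem-final [s] ~ [ʃ] alternation.
But 'child' keeps [s] in both environments ([misɔ], [misi]), so there is no rule changing /s/ to [ʃ] before the LOC suffix.
The alternation reflects depalatalization: palato-alveolar /ʃ/ becomes [s] when no front vowel follows. /ʃ/ is underlying.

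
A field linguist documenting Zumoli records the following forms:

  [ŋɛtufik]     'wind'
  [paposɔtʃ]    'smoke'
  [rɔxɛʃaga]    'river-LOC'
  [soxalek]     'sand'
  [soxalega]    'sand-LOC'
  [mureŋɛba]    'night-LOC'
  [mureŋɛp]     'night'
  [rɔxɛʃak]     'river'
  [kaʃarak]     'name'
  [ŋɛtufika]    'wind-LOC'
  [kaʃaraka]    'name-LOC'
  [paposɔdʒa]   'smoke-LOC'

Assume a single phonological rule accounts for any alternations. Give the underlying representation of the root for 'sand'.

/soxaleg/

'sand' shows [k] ~ [g] at the end of the stem ([soxalek] vs [soxalega]).
The stem 'wind' ([ŋɛtufik], [ŋɛtufika]) shows [k] unchanged in both environments, so [k] cannot be basic with [g] derived before the LOC suffix.
The underlying segment must be /g/; voiced obstruents become voiceless word-finally, yielding [k] there.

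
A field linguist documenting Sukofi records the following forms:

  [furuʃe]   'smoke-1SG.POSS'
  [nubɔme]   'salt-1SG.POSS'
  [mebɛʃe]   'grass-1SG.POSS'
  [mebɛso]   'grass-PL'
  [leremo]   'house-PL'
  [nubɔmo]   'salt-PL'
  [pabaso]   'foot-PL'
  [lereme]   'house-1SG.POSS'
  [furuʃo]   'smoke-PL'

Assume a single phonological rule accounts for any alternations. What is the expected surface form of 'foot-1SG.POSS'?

[pabaʃe]

The root 'grass' surfaces as [mebɛso] and [mebɛʃe], with a stem-final [s] ~ [ʃ] alternation.
But 'smoke' keeps [ʃ] in both environments ([furuʃo], [furuʃe]), so there is no rule changing /ʃ/ to [s] before the PL suffix.
So /s/ is underlying, and a rule of palatalization before a front vowel — /s/ becomes palato-alveolar [ʃ] before a front vowel — gives [ʃ].
The one attested form of 'foot', [pabaso], shows underlying /pabas/. Applying the same rule before a front vowel gives [pabaʃe].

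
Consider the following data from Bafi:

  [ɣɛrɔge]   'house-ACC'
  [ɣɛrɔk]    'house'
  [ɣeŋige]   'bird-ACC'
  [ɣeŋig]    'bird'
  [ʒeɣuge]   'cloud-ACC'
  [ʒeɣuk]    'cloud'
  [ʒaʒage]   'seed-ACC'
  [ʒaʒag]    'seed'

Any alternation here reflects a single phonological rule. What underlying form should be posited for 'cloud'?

The root 'cloud' surfaces as [ʒeɣuge] and [ʒeɣuk], with a stem-final [g] ~ [k] alternation.
Compare 'seed', with invariant [g] in [ʒaʒage] and [ʒaʒag]: an analysis with underlying /g/ and a rule producing [k] in isolation would wrongly predict alternation here too.
So /k/ is underlying, and a rule of intervocalic voicing — voiceless stops become voiced between vowels — gives [g].
The underlying form of 'cloud' is therefore /ʒeɣuk/.

/ʒeɣuk/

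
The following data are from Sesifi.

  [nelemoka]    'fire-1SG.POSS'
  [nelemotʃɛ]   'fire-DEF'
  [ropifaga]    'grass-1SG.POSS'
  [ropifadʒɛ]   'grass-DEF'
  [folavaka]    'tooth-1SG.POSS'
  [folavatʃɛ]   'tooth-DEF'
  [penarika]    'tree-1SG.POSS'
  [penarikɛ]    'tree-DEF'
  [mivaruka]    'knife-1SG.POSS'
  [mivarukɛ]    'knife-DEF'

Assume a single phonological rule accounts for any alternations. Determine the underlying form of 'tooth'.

In [folavaka] and [folavatʃɛ] the final segment of 'tooth' alternates: [k] ~ [tʃ].
The stem 'tree' ([penarika], [penarikɛ]) shows [k] unchanged in both environments, so [k] cannot be basic with [tʃ] derived before the DEF suffix.
So /tʃ/ is underlying, and a rule of depalatalization — palato-alveolar /tʃ/ and /dʒ/ become [k] and [g] when no front vowel follows — gives [k].
Hence 'tooth' is /folavatʃ/ underlyingly.

/folavatʃ/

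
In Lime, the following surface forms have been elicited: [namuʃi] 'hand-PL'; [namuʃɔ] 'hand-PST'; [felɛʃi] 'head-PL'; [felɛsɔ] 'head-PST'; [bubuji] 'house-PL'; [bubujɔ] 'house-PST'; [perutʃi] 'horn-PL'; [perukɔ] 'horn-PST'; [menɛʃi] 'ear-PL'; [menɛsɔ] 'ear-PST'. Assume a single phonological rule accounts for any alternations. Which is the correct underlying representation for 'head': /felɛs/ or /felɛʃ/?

The root 'head' surfaces as [felɛʃi] and [felɛsɔ], with a stem-final [ʃ] ~ [s] alternation.
If /ʃ/ were underlying and a rule turned it into [s] before the PST suffix, 'hand' would also alternate; but it has [ʃ] in both [namuʃi] and [namuʃɔ].
The underlying segment must be /s/; /k/ and /s/ become palato-alveolar [tʃ] and [ʃ] before a front vowel, yielding [ʃ] there.

/felɛs/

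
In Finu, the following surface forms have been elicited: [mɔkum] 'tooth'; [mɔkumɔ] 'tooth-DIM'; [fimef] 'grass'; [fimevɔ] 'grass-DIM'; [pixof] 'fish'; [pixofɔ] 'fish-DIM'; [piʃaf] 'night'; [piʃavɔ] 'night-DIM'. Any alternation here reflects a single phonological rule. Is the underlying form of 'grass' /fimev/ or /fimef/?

The stem for 'grass' ends in [f] in [fimef] but [v] in [fimevɔ].
Compare 'fish', with invariant [f] in [pixof] and [pixofɔ]: an analysis with underlying /f/ and a rule producing [v] before the DIM suffix would wrongly predict alternation here too.
So /v/ is underlying, and a rule of word-final obstruent devoicing — voiced obstruents become voiceless word-finally — gives [f].

/fimev/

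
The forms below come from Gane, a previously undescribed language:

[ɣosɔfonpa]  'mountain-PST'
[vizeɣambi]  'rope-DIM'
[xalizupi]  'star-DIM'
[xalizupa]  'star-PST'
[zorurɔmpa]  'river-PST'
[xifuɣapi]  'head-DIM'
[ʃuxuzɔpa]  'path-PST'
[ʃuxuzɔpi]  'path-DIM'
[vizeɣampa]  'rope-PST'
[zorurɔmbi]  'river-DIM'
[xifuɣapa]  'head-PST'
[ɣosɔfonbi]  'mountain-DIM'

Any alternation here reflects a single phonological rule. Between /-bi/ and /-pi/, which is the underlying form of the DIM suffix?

/-bi/

The DIM morpheme has two allomorphs, [-bi] and [-pi].
By contrast the PST suffix keeps its initial [p] throughout — that segment must be underlying.
The DIM suffix is therefore /-bi/ underlyingly, with post-vocalic devoicing: voiced stops become voiceless after a vowel.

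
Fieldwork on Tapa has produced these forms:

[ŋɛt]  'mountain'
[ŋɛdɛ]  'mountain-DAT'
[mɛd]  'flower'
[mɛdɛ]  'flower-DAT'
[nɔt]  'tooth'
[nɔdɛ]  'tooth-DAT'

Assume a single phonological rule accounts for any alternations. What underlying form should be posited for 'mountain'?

/ŋɛt/

In [ŋɛt] and [ŋɛdɛ] the final segment of 'mountain' alternates: [t] ~ [d].
If /d/ were underlying and a rule turned it into [t] in isolation, 'flower' would also alternate; but it has [d] in both [mɛd] and [mɛdɛ].
The underlying segment must be /t/; voiceless stops become voiced between vowels, yielding [d] there.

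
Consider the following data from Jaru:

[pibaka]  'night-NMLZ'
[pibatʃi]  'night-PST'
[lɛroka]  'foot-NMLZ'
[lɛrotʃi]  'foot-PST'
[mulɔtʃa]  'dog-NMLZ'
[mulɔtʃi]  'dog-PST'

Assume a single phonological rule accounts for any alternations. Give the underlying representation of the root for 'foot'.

The root 'foot' surfaces as [lɛroka] and [lɛrotʃi], with a stem-final [k] ~ [tʃ] alternation.
The stem 'dog' ([mulɔtʃa], [mulɔtʃi]) shows [tʃ] unchanged in both environments, so [tʃ] cannot be basic with [k] derived before the NMLZ suffix.
The underlying segment must be /k/; /k/ becomes palato-alveolar [tʃ] before a front vowel, yielding [tʃ] there.

/lɛrok/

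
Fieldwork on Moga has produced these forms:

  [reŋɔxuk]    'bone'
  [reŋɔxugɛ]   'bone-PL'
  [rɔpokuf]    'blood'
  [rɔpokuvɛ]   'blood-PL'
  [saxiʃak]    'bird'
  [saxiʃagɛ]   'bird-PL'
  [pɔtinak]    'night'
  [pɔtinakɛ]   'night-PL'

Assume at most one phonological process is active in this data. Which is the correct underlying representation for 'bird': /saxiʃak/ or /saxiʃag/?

/saxiʃag/

'bird' shows [k] ~ [g] at the end of the stem ([saxiʃak] vs [saxiʃagɛ]).
If /k/ were underlying and a rule turned it into [g] before the PL suffix, 'night' would also alternate; but it has [k] in both [pɔtinak] and [pɔtinakɛ].
The underlying segment must be /g/; voiced obstruents become voiceless word-finally, yielding [k] there.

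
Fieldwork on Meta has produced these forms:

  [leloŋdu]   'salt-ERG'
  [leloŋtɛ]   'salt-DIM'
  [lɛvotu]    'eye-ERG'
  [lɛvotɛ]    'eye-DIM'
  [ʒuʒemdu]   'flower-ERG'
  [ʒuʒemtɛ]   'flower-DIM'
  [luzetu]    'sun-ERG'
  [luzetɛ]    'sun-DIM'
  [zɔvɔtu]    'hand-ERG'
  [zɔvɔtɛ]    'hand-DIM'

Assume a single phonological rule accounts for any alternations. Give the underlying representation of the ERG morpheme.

The ERG suffix surfaces as [-du] and [-tu], depending on the final segment of the stem.
By contrast the DIM suffix keeps its initial [t] throughout — that segment must be underlying.
The ERG suffix is therefore /-du/ underlyingly, with post-vocalic devoicing: voiced stops become voiceless after a vowel.

/-du/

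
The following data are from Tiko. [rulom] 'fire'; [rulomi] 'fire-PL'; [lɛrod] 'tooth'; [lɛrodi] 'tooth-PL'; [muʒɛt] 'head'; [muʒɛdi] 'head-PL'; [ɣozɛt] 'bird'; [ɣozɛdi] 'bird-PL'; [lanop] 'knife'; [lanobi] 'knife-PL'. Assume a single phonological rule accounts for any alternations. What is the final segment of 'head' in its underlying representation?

/t/

The root 'head' surfaces as [muʒɛt] and [muʒɛdi], with a stem-final [t] ~ [d] alternation.
Compare 'tooth', with invariant [d] in [lɛrod] and [lɛrodi]: an analysis with underlying /d/ and a rule producing [t] in isolation would wrongly predict alternation here too.
So /t/ is underlying, and a rule of intervocalic voicing — voiceless stops become voiced between vowels — gives [d].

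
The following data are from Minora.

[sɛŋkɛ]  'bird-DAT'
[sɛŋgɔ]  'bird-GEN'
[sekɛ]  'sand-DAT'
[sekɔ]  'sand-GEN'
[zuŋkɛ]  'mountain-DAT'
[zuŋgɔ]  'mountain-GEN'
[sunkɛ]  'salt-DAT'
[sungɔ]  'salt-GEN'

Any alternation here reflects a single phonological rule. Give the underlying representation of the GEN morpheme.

The GEN suffix surfaces as [-gɔ] and [-kɔ], depending on the final segment of the stem.
The DAT suffix, which begins with [k], is invariant after every stem; so [k] is not altered by any rule here.
The GEN suffix is therefore /-gɔ/ underlyingly, with post-vocalic devoicing: voiced stops become voiceless after a vowel.

/-gɔ/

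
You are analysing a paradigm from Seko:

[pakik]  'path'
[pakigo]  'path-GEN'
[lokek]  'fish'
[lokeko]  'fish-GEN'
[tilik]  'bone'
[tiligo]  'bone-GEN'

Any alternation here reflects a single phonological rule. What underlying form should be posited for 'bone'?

/tilig/

'bone' shows [k] ~ [g] at the end of the stem ([tilik] vs [tiligo]).
If /k/ were underlying and a rule turned it into [g] before the GEN suffix, 'fish' would also alternate; but it has [k] in both [lokek] and [lokeko].
The alternation reflects word-final obstruent devoicing: voiced obstruents become voiceless word-finally. /g/ is underlying.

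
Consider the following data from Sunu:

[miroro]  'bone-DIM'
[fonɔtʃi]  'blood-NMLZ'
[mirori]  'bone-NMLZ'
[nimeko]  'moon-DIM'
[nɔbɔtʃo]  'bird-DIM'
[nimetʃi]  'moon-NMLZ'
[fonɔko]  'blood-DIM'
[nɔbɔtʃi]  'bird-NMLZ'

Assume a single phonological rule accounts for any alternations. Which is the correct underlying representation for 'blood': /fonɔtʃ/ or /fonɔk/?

The stem for 'blood' ends in [k] in [fonɔko] but [tʃ] in [fonɔtʃi].
If /tʃ/ were underlying and a rule turned it into [k] before the DIM suffix, 'bird' would also alternate; but it has [tʃ] in both [nɔbɔtʃo] and [nɔbɔtʃi].
So /k/ is underlying, and a rule of palatalization before a front vowel — /k/ becomes palato-alveolar [tʃ] before a front vowel — gives [tʃ].

/fonɔk/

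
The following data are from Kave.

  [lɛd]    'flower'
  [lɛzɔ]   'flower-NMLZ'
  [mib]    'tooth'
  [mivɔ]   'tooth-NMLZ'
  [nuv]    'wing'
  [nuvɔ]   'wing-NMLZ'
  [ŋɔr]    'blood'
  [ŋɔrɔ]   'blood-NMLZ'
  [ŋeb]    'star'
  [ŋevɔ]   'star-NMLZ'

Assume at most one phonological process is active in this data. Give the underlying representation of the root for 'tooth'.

In [mib] and [mivɔ] the final segment of 'tooth' alternates: [b] ~ [v].
If /v/ were underlying and a rule turned it into [b] in isolation, 'wing' would also alternate; but it has [v] in both [nuv] and [nuvɔ].
Therefore /b/ is basic and [v] is derived by intervocalic spirantization (voiced stops become fricatives between vowels).

/mib/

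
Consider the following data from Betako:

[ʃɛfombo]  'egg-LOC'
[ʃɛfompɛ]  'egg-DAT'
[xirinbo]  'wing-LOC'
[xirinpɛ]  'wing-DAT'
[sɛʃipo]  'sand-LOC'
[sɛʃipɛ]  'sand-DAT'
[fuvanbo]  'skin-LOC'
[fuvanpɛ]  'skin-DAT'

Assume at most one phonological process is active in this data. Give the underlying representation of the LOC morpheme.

The LOC suffix surfaces as [-bo] and [-po], depending on the final segment of the stem.
The DAT suffix, which begins with [p], is invariant after every stem; so [p] is not altered by any rule here.
The LOC suffix is therefore /-bo/ underlyingly, with post-vocalic devoicing: voiced stops become voiceless after a vowel.

/-bo/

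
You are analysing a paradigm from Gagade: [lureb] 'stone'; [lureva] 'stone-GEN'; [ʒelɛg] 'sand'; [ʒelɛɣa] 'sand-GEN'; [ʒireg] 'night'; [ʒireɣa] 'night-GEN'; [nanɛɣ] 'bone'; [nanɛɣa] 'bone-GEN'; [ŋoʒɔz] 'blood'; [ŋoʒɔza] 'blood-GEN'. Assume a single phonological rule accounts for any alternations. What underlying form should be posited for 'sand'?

/ʒelɛg/

'sand' shows [g] ~ [ɣ] at the end of the stem ([ʒelɛg] vs [ʒelɛɣa]).
But 'bone' keeps [ɣ] in both environments ([nanɛɣ], [nanɛɣa]), so there is no rule changing /ɣ/ to [g] in isolation.
The alternation reflects intervocalic spirantization: voiced stops become fricatives between vowels. /g/ is underlying.
The underlying form of 'sand' is therefore /ʒelɛg/.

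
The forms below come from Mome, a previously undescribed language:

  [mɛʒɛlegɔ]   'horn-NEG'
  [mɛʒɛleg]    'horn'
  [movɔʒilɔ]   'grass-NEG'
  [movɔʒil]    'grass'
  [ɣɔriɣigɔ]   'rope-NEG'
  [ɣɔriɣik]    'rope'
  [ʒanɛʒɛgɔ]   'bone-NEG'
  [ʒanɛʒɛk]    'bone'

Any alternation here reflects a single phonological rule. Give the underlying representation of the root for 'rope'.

The stem for 'rope' ends in [g] in [ɣɔriɣigɔ] but [k] in [ɣɔriɣik].
The stem 'horn' ([mɛʒɛlegɔ], [mɛʒɛleg]) shows [g] unchanged in both environments, so [g] cannot be basic with [k] derived in isolation.
So /k/ is underlying, and a rule of intervocalic voicing — voiceless stops become voiced between vowels — gives [g].

/ɣɔriɣik/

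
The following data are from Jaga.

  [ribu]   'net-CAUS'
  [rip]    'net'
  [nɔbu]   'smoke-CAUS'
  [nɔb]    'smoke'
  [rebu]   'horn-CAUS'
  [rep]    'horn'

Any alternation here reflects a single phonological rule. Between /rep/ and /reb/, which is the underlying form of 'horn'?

/rep/

The stem for 'horn' ends in [b] in [rebu] but [p] in [rep].
The stem 'smoke' ([nɔbu], [nɔb]) shows [b] unchanged in both environments, so [b] cannot be basic with [p] derived in isolation.
The alternation reflects intervocalic voicing: voiceless stops become voiced between vowels. /p/ is underlying.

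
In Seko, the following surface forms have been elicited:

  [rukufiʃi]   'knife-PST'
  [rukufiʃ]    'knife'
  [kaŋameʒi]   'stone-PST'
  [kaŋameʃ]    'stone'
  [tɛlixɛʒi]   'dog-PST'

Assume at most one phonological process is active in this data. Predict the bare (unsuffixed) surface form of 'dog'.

The root 'stone' surfaces as [kaŋameʒi] and [kaŋameʃ], with a stem-final [ʒ] ~ [ʃ] alternation.
If /ʃ/ were underlying and a rule turned it into [ʒ] before the PST suffix, 'knife' would also alternate; but it has [ʃ] in both [rukufiʃi] and [rukufiʃ].
The underlying segment must be /ʒ/; voiced obstruents become voiceless word-finally, yielding [ʃ] there.
The one attested form of 'dog', [tɛlixɛʒi], shows underlying /tɛlixɛʒ/. Applying the same rule word-finally gives [tɛlixɛʃ].

[tɛlixɛʃ]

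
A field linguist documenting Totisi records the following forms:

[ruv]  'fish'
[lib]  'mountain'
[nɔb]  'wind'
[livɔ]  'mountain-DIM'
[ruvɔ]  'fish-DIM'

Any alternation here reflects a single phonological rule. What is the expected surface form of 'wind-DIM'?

The stem for 'mountain' ends in [v] in [livɔ] but [b] in [lib].
But 'fish' keeps [v] in both environments ([ruvɔ], [ruv]), so there is no rule changing /v/ to [b] in isolation.
The alternation reflects intervocalic spirantization: voiced stops become fricatives between vowels. /b/ is underlying.
The one attested form of 'wind', [nɔb], shows underlying /nɔb/. Applying the same rule between vowels gives [nɔvɔ].

[nɔvɔ]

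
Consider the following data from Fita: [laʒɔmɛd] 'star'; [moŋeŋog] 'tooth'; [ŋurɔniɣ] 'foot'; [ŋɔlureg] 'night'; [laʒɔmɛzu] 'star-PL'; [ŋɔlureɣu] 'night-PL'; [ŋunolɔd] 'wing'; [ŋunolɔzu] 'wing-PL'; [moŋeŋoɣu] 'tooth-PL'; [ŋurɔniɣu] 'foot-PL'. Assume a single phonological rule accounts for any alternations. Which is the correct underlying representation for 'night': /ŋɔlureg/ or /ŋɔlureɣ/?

'night' shows [ɣ] ~ [g] at the end of the stem ([ŋɔlureɣu] vs [ŋɔlureg]).
If /ɣ/ were underlying and a rule turned it into [g] in isolation, 'foot' would also alternate; but it has [ɣ] in both [ŋurɔniɣu] and [ŋurɔniɣ].
Therefore /g/ is basic and [ɣ] is derived by intervocalic spirantization (voiced stops become fricatives between vowels).

/ŋɔlureg/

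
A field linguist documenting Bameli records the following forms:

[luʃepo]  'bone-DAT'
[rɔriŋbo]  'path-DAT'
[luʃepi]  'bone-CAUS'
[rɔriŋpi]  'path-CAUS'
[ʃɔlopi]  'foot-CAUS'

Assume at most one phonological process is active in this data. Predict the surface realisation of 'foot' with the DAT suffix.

[ʃɔlopo]

The DAT suffix surfaces as [-bo] and [-po], depending on the final segment of the stem.
By contrast the CAUS suffix keeps its initial [p] throughout — that segment must be underlying.
The DAT suffix is therefore /-bo/ underlyingly, with post-vocalic devoicing: voiced stops become voiceless after a vowel.
After 'foot', which ends in a vowel, the suffix surfaces as [-po], giving [ʃɔlopo].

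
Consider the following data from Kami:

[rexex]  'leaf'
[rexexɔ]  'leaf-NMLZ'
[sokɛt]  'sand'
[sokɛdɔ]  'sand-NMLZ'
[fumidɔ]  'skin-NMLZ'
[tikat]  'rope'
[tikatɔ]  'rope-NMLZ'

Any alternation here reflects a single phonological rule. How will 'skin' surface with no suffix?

In [sokɛt] and [sokɛdɔ] the final segment of 'sand' alternates: [t] ~ [d].
But 'rope' keeps [t] in both environments ([tikat], [tikatɔ]), so there is no rule changing /t/ to [d] before the NMLZ suffix.
Therefore /d/ is basic and [t] is derived by word-final obstruent devoicing (voiced obstruents become voiceless word-finally).
The one attested form of 'skin', [fumidɔ], shows underlying /fumid/. Applying the same rule word-finally gives [fumit].

[fumit]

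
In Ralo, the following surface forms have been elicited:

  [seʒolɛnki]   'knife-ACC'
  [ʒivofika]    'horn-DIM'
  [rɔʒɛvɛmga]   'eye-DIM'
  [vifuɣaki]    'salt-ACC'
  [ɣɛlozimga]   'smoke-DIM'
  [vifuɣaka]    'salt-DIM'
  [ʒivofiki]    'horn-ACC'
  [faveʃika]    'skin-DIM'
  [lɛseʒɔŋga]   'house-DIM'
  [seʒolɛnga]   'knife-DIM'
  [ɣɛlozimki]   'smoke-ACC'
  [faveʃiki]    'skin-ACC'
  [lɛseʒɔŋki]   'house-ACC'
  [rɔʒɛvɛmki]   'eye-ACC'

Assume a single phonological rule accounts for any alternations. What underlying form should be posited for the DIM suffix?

The DIM morpheme has two allomorphs, [-ga] and [-ka].
The ACC suffix, which begins with [k], is invariant after every stem; so [k] is not altered by any rule here.
The DIM suffix is therefore /-ga/ underlyingly, with post-vocalic devoicing: voiced stops become voiceless after a vowel.

/-ga/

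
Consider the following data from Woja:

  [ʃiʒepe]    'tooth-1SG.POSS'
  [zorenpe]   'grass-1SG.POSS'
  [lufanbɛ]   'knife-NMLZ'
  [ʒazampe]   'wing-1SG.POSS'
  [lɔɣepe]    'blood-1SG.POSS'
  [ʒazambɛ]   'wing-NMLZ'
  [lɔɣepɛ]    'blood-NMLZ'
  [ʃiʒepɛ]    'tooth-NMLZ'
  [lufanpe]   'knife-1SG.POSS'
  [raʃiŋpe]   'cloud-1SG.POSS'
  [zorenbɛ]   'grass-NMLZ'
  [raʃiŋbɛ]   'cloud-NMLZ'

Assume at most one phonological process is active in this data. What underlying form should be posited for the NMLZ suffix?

The NMLZ morpheme has two allomorphs, [-bɛ] and [-pɛ].
The 1SG.POSS suffix, which begins with [p], is invariant after every stem; so [p] is not altered by any rule here.
So the underlying form is /-bɛ/, and voiced stops become voiceless after a vowel.

/-bɛ/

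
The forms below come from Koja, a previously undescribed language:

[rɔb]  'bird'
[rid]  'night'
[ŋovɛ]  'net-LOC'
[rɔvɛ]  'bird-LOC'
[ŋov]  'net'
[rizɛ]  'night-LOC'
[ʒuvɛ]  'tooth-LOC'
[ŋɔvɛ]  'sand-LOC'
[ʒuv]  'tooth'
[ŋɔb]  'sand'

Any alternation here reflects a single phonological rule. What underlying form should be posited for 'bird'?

'bird' shows [b] ~ [v] at the end of the stem ([rɔb] vs [rɔvɛ]).
If /v/ were underlying and a rule turned it into [b] in isolation, 'net' would also alternate; but it has [v] in both [ŋov] and [ŋovɛ].
Therefore /b/ is basic and [v] is derived by intervocalic spirantization (voiced stops become fricatives between vowels).
So 'bird' = /rɔb/.

/rɔb/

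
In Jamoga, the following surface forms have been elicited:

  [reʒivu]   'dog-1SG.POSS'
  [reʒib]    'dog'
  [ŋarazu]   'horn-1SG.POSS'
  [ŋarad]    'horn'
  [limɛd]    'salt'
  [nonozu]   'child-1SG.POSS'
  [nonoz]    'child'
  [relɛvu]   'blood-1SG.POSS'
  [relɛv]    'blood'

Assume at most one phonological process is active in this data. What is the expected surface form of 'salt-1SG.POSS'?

[limɛzu]

In [ŋarazu] and [ŋarad] the final segment of 'horn' alternates: [z] ~ [d].
If /z/ were underlying and a rule turned it into [d] in isolation, 'child' would also alternate; but it has [z] in both [nonozu] and [nonoz].
Therefore /d/ is basic and [z] is derived by intervocalic spirantization (voiced stops become fricatives between vowels).
From [limɛd] the stem 'salt' is /limɛd/; between vowels this yields [limɛzu].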